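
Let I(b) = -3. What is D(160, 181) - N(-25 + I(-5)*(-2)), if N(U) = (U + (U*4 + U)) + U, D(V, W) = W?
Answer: 314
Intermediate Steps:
N(U) = 7*U (N(U) = (U + (4*U + U)) + U = (U + 5*U) + U = 6*U + U = 7*U)
D(160, 181) - N(-25 + I(-5)*(-2)) = 181 - 7*(-25 - 3*(-2)) = 181 - 7*(-25 + 6) = 181 - 7*(-19) = 181 - 1*(-133) = 181 + 133 = 314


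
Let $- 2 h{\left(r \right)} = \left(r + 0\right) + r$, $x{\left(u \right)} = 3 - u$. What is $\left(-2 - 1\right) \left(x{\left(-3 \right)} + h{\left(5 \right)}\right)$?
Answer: $-3$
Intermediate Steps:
$h{\left(r \right)} = - r$ ($h{\left(r \right)} = - \frac{\left(r + 0\right) + r}{2} = - \frac{r + r}{2} = - \frac{2 r}{2} = - r$)
$\left(-2 - 1\right) \left(x{\left(-3 \right)} + h{\left(5 \right)}\right) = \left(-2 - 1\right) \left(\left(3 - -3\right) - 5\right) = - 3 \left(\left(3 + 3\right) - 5\right) = - 3 \left(6 - 5\right) = \left(-3\right) 1 = -3$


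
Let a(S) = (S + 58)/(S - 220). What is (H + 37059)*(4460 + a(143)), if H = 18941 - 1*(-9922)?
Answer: 22625682918/77 ≈ 2.9384e+8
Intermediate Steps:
a(S) = (58 + S)/(-220 + S)
H = 28863 (H = 18941 + 9922 = 28863)
(H + 37059)*(4460 + a(143)) = (28863 + 37059)*(4460 + (58 + 143)/(-220 + 143)) = 65922*(4460 + 201/(-77)) = 65922*(4460 - 1/77*201) = 65922*(4460 - 201/77) = 65922*(343219/77) = 22625682918/77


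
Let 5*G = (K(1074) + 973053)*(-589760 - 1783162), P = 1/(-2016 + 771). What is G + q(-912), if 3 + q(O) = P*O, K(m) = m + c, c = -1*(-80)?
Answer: -191872529497823/415 ≈ -4.6234e+11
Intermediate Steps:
c = 80
K(m) = 80 + m (K(m) = m + 80 = 80 + m)
P = -1/1245 (P = 1/(-1245) = -1/1245 ≈ -0.00080321)
G = -2311717222854/5 (G = (((80 + 1074) + 973053)*(-589760 - 1783162))/5 = ((1154 + 973053)*(-2372922))/5 = (974207*(-2372922))/5 = (⅕)*(-2311717222854) = -2311717222854/5 ≈ -4.6234e+11)
q(O) = -3 - O/1245
G + q(-912) = -2311717222854/5 + (-3 - 1/1245*(-912)) = -2311717222854/5 + (-3 + 304/415) = -2311717222854/5 - 941/415 = -191872529497823/415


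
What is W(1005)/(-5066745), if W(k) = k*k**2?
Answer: -67671675/337783 ≈ -200.34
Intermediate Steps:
W(k) = k**3
W(1005)/(-5066745) = 1005**3/(-5066745) = 1015075125*(-1/5066745) = -67671675/337783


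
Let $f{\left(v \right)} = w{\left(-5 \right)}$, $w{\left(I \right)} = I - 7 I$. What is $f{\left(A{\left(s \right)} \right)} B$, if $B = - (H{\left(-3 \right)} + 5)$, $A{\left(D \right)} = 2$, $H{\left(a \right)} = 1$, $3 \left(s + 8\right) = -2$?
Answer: $-180$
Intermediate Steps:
$s = - \frac{26}{3}$ ($s = -8 + \frac{1}{3} \left(-2\right) = -8 - \frac{2}{3} = - \frac{26}{3} \approx -8.6667$)
$w{\left(I \right)} = - 6 I$
$f{\left(v \right)} = 30$ ($f{\left(v \right)} = \left(-6\right) \left(-5\right) = 30$)
$B = -6$ ($B = - (1 + 5) = \left(-1\right) 6 = -6$)
$f{\left(A{\left(s \right)} \right)} B = 30 \left(-6\right) = -180$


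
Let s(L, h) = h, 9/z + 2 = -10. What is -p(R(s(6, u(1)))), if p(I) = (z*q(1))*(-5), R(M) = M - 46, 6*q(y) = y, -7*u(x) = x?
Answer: -5/8 ≈ -0.62500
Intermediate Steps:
z = -3/4 (z = 9/(-2 - 10) = 9/(-12) = 9*(-1/12) = -3/4 ≈ -0.75000)
u(x) = -x/7
q(y) = y/6
R(M) = -46 + M
p(I) = 5/8 (p(I) = -1/8*(-5) = 5/8)
-p(R(s(6, u(1)))) = -1*5/8 = -5/8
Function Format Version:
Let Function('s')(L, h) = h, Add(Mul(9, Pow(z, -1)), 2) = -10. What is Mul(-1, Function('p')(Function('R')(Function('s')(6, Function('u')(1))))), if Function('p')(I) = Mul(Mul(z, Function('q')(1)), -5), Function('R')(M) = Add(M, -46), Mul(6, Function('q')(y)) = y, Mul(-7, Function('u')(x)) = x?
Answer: Rational(-5, 8) ≈ -0.62500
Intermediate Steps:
z = Rational(-3, 4) (z = Mul(9, Pow(Add(-2, -10), -1)) = Mul(9, Pow(-12, -1)) = Mul(9, Rational(-1, 12)) = Rational(-3, 4) ≈ -0.75000)
Function('u')(x) = Mul(Rational(-1, 7), x)
Function('q')(y) = Mul(Rational(1, 6), y)
Function('R')(M) = Add(-46, M)
Function('p')(I) = Rational(5, 8) (Function('p')(I) = Mul(Mul(Rational(-3, 4), Mul(Rational(1, 6), 1)), -5) = Mul(Mul(Rational(-3, 4), Rational(1, 6)), -5) = Mul(Rational(-1, 8), -5) = Rational(5, 8))
Mul(-1, Function('p')(Function('R')(Function('s')(6, Function('u')(1))))) = Mul(-1, Rational(5, 8)) = Rational(-5, 8)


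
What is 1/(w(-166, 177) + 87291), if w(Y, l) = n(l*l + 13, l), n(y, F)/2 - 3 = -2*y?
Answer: -1/38071 ≈ -2.6267e-5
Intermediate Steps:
n(y, F) = 6 - 4*y (n(y, F) = 6 + 2*(-2*y) = 6 - 4*y)
w(Y, l) = -46 - 4*l² (w(Y, l) = 6 - 4*(l*l + 13) = 6 - 4*(l² + 13) = 6 - 4*(13 + l²) = 6 + (-52 - 4*l²) = -46 - 4*l²)
1/(w(-166, 177) + 87291) = 1/((-46 - 4*177²) + 87291) = 1/((-46 - 4*31329) + 87291) = 1/((-46 - 125316) + 87291) = 1/(-125362 + 87291) = 1/(-38071) = -1/38071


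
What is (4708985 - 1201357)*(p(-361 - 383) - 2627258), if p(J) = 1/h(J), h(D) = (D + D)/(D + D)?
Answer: -9215440216396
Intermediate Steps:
h(D) = 1 (h(D) = (2*D)/((2*D)) = (2*D)*(1/(2*D)) = 1)
p(J) = 1 (p(J) = 1/1 = 1)
(4708985 - 1201357)*(p(-361 - 383) - 2627258) = (4708985 - 1201357)*(1 - 2627258) = 3507628*(-2627257) = -9215440216396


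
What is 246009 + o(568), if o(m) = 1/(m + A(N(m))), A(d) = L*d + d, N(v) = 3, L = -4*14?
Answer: 99141628/403 ≈ 2.4601e+5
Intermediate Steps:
L = -56
A(d) = -55*d (A(d) = -56*d + d = -55*d)
o(m) = 1/(-165 + m) (o(m) = 1/(m - 55*3) = 1/(m - 165) = 1/(-165 + m))
246009 + o(568) = 246009 + 1/(-165 + 568) = 246009 + 1/403 = 99141628/403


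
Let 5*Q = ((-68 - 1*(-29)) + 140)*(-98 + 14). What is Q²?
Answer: 71978256/25 ≈ 2.8791e+6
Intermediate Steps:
Q = -8484/5 (Q = (((-68 - 1*(-29)) + 140)*(-98 + 14))/5 = (((-68 + 29) + 140)*(-84))/5 = ((-39 + 140)*(-84))/5 = (101*(-84))/5 = (⅕)*(-8484) = -8484/5 ≈ -1696.8)
Q² = (-8484/5)² = 71978256/25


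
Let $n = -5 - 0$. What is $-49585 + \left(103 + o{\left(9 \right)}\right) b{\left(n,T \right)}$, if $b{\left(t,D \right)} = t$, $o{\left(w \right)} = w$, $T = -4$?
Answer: $-50145$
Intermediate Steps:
$n = -5$ ($n = -5 + 0 = -5$)
$-49585 + \left(103 + o{\left(9 \right)}\right) b{\left(n,T \right)} = -49585 + \left(103 + 9\right) \left(-5\right) = -49585 + 112 \left(-5\right) = -49585 - 560 = -50145$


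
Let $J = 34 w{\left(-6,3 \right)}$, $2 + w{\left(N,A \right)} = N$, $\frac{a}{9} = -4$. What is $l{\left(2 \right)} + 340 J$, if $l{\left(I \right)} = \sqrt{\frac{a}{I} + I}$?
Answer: $-92480 + 4 i \approx -92480.0 + 4.0 i$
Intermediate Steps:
$a = -36$ ($a = 9 \left(-4\right) = -36$)
$w{\left(N,A \right)} = -2 + N$
$J = -272$ ($J = 34 \left(-2 - 6\right) = 34 \left(-8\right) = -272$)
$l{\left(I \right)} = \sqrt{I - \frac{36}{I}}$ ($l{\left(I \right)} = \sqrt{- \frac{36}{I} + I} = \sqrt{I - \frac{36}{I}}$)
$l{\left(2 \right)} + 340 J = \sqrt{2 - \frac{36}{2}} + 340 \left(-272\right) = \sqrt{2 - 18} - 92480 = \sqrt{-16} - 92480 = 4 i - 92480 = -92480 + 4 i$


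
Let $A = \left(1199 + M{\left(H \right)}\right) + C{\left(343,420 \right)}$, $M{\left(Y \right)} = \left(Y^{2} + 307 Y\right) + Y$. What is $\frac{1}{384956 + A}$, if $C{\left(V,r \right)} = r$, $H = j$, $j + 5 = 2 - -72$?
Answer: $\frac{1}{412588} \approx 2.4237 \cdot 10^{-6}$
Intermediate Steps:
$j = 69$ ($j = -5 + \left(2 - -72\right) = -5 + \left(2 + 72\right) = -5 + 74 = 69$)
$H = 69$
$M{\left(Y \right)} = Y^{2} + 308 Y$
$A = 27632$ ($A = \left(1199 + 69 \left(308 + 69\right)\right) + 420 = \left(1199 + 69 \cdot 377\right) + 420 = \left(1199 + 26013\right) + 420 = 27212 + 420 = 27632$)
$\frac{1}{384956 + A} = \frac{1}{384956 + 27632} = \frac{1}{412588}$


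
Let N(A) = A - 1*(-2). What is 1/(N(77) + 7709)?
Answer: 1/7788 ≈ 0.00012840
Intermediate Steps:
N(A) = 2 + A (N(A) = A + 2 = 2 + A)
1/(N(77) + 7709) = 1/((2 + 77) + 7709) = 1/(79 + 7709) = 1/7788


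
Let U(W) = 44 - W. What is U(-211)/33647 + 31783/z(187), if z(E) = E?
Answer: 1069450286/6291989 ≈ 169.97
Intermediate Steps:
U(-211)/33647 + 31783/z(187) = (44 - 1*(-211))/33647 + 31783/187 = (44 + 211)*(1/33647) + 31783*(1/187) = 255*(1/33647) + 31783/187 = 255/33647 + 31783/187 = 1069450286/6291989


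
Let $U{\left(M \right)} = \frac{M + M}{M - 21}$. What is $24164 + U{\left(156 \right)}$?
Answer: $\frac{1087484}{45} \approx 24166.0$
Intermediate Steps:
$U{\left(M \right)} = \frac{2 M}{-21 + M}$
$24164 + U{\left(156 \right)} = 24164 + 2 \cdot 156 \frac{1}{-21 + 156} = 24164 + 2 \cdot 156 \cdot \frac{1}{135} = 24164 + \frac{104}{45} = \frac{1087484}{45}$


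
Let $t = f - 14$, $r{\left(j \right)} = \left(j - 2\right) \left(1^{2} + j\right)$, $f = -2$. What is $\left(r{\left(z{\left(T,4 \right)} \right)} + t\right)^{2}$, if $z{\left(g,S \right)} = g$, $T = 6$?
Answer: $144$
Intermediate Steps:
$r{\left(j \right)} = \left(1 + j\right) \left(-2 + j\right)$ ($r{\left(j \right)} = \left(-2 + j\right) \left(1 + j\right) = \left(1 + j\right) \left(-2 + j\right)$)
$t = -16$ ($t = -2 - 14 = -16$)
$\left(r{\left(z{\left(T,4 \right)} \right)} + t\right)^{2} = \left(\left(-2 + 6^{2} - 6\right) - 16\right)^{2} = \left(\left(-2 + 36 - 6\right) - 16\right)^{2} = \left(28 - 16\right)^{2} = 12^{2} = 144$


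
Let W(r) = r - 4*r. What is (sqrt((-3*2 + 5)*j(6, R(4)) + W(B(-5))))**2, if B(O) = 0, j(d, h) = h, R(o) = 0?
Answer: 0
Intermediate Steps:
W(r) = -3*r
(sqrt((-3*2 + 5)*j(6, R(4)) + W(B(-5))))**2 = (sqrt((-3*2 + 5)*0 - 3*0))**2 = (sqrt((-6 + 5)*0 + 0))**2 = (sqrt(-1*0 + 0))**2 = (sqrt(0 + 0))**2 = (sqrt(0))**2 = 0**2 = 0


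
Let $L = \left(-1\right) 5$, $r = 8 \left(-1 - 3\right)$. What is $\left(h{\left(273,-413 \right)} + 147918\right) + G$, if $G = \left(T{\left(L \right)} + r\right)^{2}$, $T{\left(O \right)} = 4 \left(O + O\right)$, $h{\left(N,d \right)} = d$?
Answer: $152689$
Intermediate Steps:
$r = -32$ ($r = 8 \left(-4\right) = -32$)
$L = -5$
$T{\left(O \right)} = 8 O$ ($T{\left(O \right)} = 4 \cdot 2 O = 8 O$)
$G = 5184$ ($G = \left(8 \left(-5\right) - 32\right)^{2} = \left(-40 - 32\right)^{2} = \left(-72\right)^{2} = 5184$)
$\left(h{\left(273,-413 \right)} + 147918\right) + G = \left(-413 + 147918\right) + 5184 = 147505 + 5184 = 152689$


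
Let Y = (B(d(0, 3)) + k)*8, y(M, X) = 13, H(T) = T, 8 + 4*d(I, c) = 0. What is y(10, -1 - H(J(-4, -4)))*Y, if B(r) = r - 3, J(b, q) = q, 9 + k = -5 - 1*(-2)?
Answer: -1768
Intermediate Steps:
k = -12 (k = -9 + (-5 - 1*(-2)) = -9 + (-5 + 2) = -9 - 3 = -12)
d(I, c) = -2 (d(I, c) = -2 + (1/4)*0 = -2 + 0 = -2)
B(r) = -3 + r
Y = -136 (Y = ((-3 - 2) - 12)*8 = (-5 - 12)*8 = -17*8 = -136)
y(10, -1 - H(J(-4, -4)))*Y = 13*(-136) = -1768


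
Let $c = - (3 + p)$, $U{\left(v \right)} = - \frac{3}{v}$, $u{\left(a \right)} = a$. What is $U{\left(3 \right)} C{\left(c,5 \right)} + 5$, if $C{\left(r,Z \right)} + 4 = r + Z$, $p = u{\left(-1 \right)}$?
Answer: $6$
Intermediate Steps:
$p = -1$
$c = -2$ ($c = - (3 - 1) = \left(-1\right) 2 = -2$)
$C{\left(r,Z \right)} = -4 + Z + r$ ($C{\left(r,Z \right)} = -4 + \left(r + Z\right) = -4 + \left(Z + r\right) = -4 + Z + r$)
$U{\left(3 \right)} C{\left(c,5 \right)} + 5 = - \frac{3}{3} \left(-4 + 5 - 2\right) + 5 = \left(-3\right) \frac{1}{3} \left(-1\right) + 5 = \left(-1\right) \left(-1\right) + 5 = 1 + 5 = 6$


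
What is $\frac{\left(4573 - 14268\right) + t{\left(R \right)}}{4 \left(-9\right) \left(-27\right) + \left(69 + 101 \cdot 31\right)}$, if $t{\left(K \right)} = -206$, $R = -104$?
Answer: $- \frac{9901}{4172} \approx -2.3732$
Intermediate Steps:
$\frac{\left(4573 - 14268\right) + t{\left(R \right)}}{4 \left(-9\right) \left(-27\right) + \left(69 + 101 \cdot 31\right)} = \frac{\left(4573 - 14268\right) - 206}{4 \left(-9\right) \left(-27\right) + \left(69 + 101 \cdot 31\right)} = \frac{-9695 - 206}{\left(-36\right) \left(-27\right) + \left(69 + 3131\right)} = - \frac{9901}{972 + 3200} = - \frac{9901}{4172}$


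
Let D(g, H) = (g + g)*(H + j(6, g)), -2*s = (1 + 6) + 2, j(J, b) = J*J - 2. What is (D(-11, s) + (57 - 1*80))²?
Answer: 451584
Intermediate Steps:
j(J, b) = -2 + J² (j(J, b) = J² - 2 = -2 + J²)
s = -9/2 (s = -((1 + 6) + 2)/2 = -(7 + 2)/2 = -½*9 = -9/2 ≈ -4.5000)
D(g, H) = 2*g*(34 + H) (D(g, H) = (g + g)*(H + (-2 + 6²)) = (2*g)*(H + (-2 + 36)) = (2*g)*(H + 34) = (2*g)*(34 + H) = 2*g*(34 + H))
(D(-11, s) + (57 - 1*80))² = (2*(-11)*(34 - 9/2) + (57 - 1*80))² = (2*(-11)*(59/2) + (57 - 80))² = (-649 - 23)² = (-672)² = 451584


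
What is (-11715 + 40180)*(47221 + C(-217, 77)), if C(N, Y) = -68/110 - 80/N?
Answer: 3208458987301/2387 ≈ 1.3441e+9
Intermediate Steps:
C(N, Y) = -34/55 - 80/N (C(N, Y) = -68*1/110 - 80/N = -34/55 - 80/N)
(-11715 + 40180)*(47221 + C(-217, 77)) = (-11715 + 40180)*(47221 + (-34/55 - 80/(-217))) = 28465*(47221 + (-34/55 - 80*(-1/217))) = 28465*(47221 + (-34/55 + 80/217)) = 28465*(47221 - 2978/11935) = 28465*(563579657/11935) = 3208458987301/2387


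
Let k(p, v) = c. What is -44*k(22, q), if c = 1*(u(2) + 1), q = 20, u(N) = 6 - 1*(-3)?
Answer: -440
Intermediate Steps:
u(N) = 9 (u(N) = 6 + 3 = 9)
c = 10 (c = 1*(9 + 1) = 1*10 = 10)
k(p, v) = 10
-44*k(22, q) = -44*10 = -440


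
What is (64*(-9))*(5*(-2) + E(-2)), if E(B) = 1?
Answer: 5184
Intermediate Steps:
(64*(-9))*(5*(-2) + E(-2)) = (64*(-9))*(5*(-2) + 1) = -576*(-10 + 1) = -576*(-9) = 5184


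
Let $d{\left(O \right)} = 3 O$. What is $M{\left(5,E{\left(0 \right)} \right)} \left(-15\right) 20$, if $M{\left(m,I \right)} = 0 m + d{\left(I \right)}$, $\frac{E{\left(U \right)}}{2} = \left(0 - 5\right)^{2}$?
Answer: $-45000$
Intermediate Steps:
$E{\left(U \right)} = 50$ ($E{\left(U \right)} = 2 \left(0 - 5\right)^{2} = 2 \left(-5\right)^{2} = 2 \cdot 25 = 50$)
$M{\left(m,I \right)} = 3 I$ ($M{\left(m,I \right)} = 0 m + 3 I = 0 + 3 I = 3 I$)
$M{\left(5,E{\left(0 \right)} \right)} \left(-15\right) 20 = 3 \cdot 50 \left(-15\right) 20 = 150 \left(-15\right) 20 = \left(-2250\right) 20 = -45000$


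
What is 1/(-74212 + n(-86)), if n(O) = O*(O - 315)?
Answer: -1/39726 ≈ -2.5172e-5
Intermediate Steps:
n(O) = O*(-315 + O)
1/(-74212 + n(-86)) = 1/(-74212 - 86*(-315 - 86)) = 1/(-74212 - 86*(-401)) = 1/(-74212 + 34486) = 1/(-39726) = -1/39726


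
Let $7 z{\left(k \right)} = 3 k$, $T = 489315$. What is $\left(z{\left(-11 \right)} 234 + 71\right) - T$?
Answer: $- \frac{3432430}{7} \approx -4.9035 \cdot 10^{5}$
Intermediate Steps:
$z{\left(k \right)} = \frac{3 k}{7}$
$\left(z{\left(-11 \right)} 234 + 71\right) - T = \left(\frac{3}{7} \left(-11\right) 234 + 71\right) - 489315 = \left(\left(- \frac{33}{7}\right) 234 + 71\right) - 489315 = \left(- \frac{7722}{7} + 71\right) - 489315 = - \frac{7225}{7} - 489315 = - \frac{3432430}{7}$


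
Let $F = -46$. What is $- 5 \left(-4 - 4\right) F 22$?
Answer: $-40480$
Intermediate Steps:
$- 5 \left(-4 - 4\right) F 22 = - 5 \left(-4 - 4\right) \left(-46\right) 22 = \left(-5\right) \left(-8\right) \left(-46\right) 22 = 40 \left(-46\right) 22 = \left(-1840\right) 22 = -40480$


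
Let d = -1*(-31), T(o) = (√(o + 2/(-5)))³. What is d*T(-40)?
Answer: -6262*I*√1010/25 ≈ -7960.4*I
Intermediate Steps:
T(o) = (-⅖ + o)^(3/2) (T(o) = (√(o + 2*(-⅕)))³ = (√(o - ⅖))³ = (√(-⅖ + o))³ = (-⅖ + o)^(3/2))
d = 31
d*T(-40) = 31*(√5*(-2 + 5*(-40))^(3/2)/25) = 31*(√5*(-2 - 200)^(3/2)/25) = 31*(√5*(-202)^(3/2)/25) = 31*(√5*(-202*I*√202)/25) = 31*(-202*I*√1010/25) = -6262*I*√1010/25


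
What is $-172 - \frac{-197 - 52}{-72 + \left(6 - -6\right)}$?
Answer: $- \frac{3523}{20} \approx -176.15$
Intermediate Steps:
$-172 - \frac{-197 - 52}{-72 + \left(6 - -6\right)} = -172 - - \frac{249}{-72 + \left(6 + 6\right)} = -172 - - \frac{249}{-72 + 12} = -172 - - \frac{249}{-60} = -172 - \left(-249\right) \left(- \frac{1}{60}\right) = -172 - \frac{83}{20} = - \frac{3523}{20}$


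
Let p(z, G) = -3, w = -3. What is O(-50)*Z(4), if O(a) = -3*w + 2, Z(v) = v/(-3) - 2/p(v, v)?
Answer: -22/3 ≈ -7.3333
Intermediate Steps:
Z(v) = ⅔ - v/3 (Z(v) = v/(-3) - 2/(-3) = v*(-⅓) - 2*(-⅓) = -v/3 + ⅔ = ⅔ - v/3)
O(a) = 11 (O(a) = -3*(-3) + 2 = 9 + 2 = 11)
O(-50)*Z(4) = 11*(⅔ - ⅓*4) = 11*(⅔ - 4/3) = 11*(-⅔) = -22/3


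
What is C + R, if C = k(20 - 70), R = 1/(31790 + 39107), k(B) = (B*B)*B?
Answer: -8862124999/70897 ≈ -1.2500e+5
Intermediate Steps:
k(B) = B³ (k(B) = B²*B = B³)
R = 1/70897 ≈ 1.4105e-5
C = -125000 (C = (20 - 70)³ = (-50)³ = -125000)
C + R = -125000 + 1/70897 = -8862124999/70897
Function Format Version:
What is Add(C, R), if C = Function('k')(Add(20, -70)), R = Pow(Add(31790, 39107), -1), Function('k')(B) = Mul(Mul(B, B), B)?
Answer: Rational(-8862124999, 70897) ≈ -1.2500e+5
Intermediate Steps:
Function('k')(B) = Pow(B, 3) (Function('k')(B) = Mul(Pow(B, 2), B) = Pow(B, 3))
R = Rational(1, 70897) (R = Pow(70897, -1) = Rational(1, 70897) ≈ 1.4105e-5)
C = -125000 (C = Pow(Add(20, -70), 3) = Pow(-50, 3) = -125000)
Add(C, R) = Add(-125000, Rational(1, 70897)) = Rational(-8862124999, 70897)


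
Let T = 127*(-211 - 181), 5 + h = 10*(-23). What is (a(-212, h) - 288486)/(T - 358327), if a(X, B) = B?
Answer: 288721/408111 ≈ 0.70746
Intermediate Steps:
h = -235 (h = -5 + 10*(-23) = -5 - 230 = -235)
T = -49784 (T = 127*(-392) = -49784)
(a(-212, h) - 288486)/(T - 358327) = (-235 - 288486)/(-49784 - 358327) = -288721/(-408111) = -288721*(-1/408111) = 288721/408111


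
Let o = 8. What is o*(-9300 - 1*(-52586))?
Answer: 346288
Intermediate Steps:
o*(-9300 - 1*(-52586)) = 8*(-9300 - 1*(-52586)) = 8*(-9300 + 52586) = 8*43286 = 346288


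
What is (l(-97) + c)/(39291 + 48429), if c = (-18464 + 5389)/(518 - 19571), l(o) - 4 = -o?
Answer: 484357/417832290 ≈ 0.0011592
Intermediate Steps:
l(o) = 4 - o
c = 13075/19053 (c = -13075/(-19053) = -13075*(-1/19053) = 13075/19053 ≈ 0.68624)
(l(-97) + c)/(39291 + 48429) = ((4 - 1*(-97)) + 13075/19053)/(39291 + 48429) = ((4 + 97) + 13075/19053)/87720 = (101 + 13075/19053)*(1/87720) = (1937428/19053)*(1/87720) = 484357/417832290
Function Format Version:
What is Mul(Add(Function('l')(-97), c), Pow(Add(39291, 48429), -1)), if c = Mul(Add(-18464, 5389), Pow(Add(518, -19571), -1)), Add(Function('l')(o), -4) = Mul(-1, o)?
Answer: Rational(484357, 417832290) ≈ 0.0011592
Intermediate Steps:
Function('l')(o) = Add(4, Mul(-1, o))
c = Rational(13075, 19053) (c = Mul(-13075, Pow(-19053, -1)) = Mul(-13075, Rational(-1, 19053)) = Rational(13075, 19053) ≈ 0.68624)
Mul(Add(Function('l')(-97), c), Pow(Add(39291, 48429), -1)) = Mul(Add(Add(4, Mul(-1, -97)), Rational(13075, 19053)), Pow(Add(39291, 48429), -1)) = Mul(Add(Add(4, 97), Rational(13075, 19053)), Pow(87720, -1)) = Mul(Add(101, Rational(13075, 19053)), Rational(1, 87720)) = Mul(Rational(1937428, 19053), Rational(1, 87720)) = Rational(484357, 417832290)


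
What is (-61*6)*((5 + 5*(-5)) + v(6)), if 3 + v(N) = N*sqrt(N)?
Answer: 8418 - 2196*sqrt(6) ≈ 3038.9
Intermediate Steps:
v(N) = -3 + N**(3/2) (v(N) = -3 + N*sqrt(N) = -3 + N**(3/2))
(-61*6)*((5 + 5*(-5)) + v(6)) = (-61*6)*((5 + 5*(-5)) + (-3 + 6**(3/2))) = -366*((5 - 25) + (-3 + 6*sqrt(6))) = -366*(-20 + (-3 + 6*sqrt(6))) = -366*(-23 + 6*sqrt(6)) = 8418 - 2196*sqrt(6)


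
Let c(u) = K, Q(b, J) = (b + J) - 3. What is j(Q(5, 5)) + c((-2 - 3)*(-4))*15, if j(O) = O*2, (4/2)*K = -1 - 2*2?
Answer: -47/2 ≈ -23.500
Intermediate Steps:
Q(b, J) = -3 + J + b (Q(b, J) = (J + b) - 3 = -3 + J + b)
K = -5/2 (K = (-1 - 2*2)/2 = (-1 - 4)/2 = (½)*(-5) = -5/2 ≈ -2.5000)
j(O) = 2*O
c(u) = -5/2
j(Q(5, 5)) + c((-2 - 3)*(-4))*15 = 2*(-3 + 5 + 5) - 5/2*15 = 2*7 - 75/2 = 14 - 75/2 = -47/2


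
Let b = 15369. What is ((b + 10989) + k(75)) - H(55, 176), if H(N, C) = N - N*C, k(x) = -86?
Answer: 35897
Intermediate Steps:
H(N, C) = N - C*N
((b + 10989) + k(75)) - H(55, 176) = ((15369 + 10989) - 86) - 55*(1 - 1*176) = (26358 - 86) - 55*(1 - 176) = 26272 - 55*(-175) = 26272 - 1*(-9625) = 26272 + 9625 = 35897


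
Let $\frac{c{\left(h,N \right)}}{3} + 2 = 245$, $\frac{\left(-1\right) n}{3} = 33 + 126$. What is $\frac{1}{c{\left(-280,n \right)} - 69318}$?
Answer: $- \frac{1}{68589} \approx -1.458 \cdot 10^{-5}$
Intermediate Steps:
$n = -477$ ($n = - 3 \left(33 + 126\right) = \left(-3\right) 159 = -477$)
$c{\left(h,N \right)} = 729$ ($c{\left(h,N \right)} = -6 + 3 \cdot 245 = -6 + 735 = 729$)
$\frac{1}{c{\left(-280,n \right)} - 69318} = \frac{1}{729 - 69318} = \frac{1}{-68589} = - \frac{1}{68589}$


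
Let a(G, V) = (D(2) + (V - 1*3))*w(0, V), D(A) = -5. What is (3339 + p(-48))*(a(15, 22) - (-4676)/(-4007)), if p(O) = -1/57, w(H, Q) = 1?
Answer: 9786737884/228399 ≈ 42849.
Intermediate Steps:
a(G, V) = -8 + V (a(G, V) = (-5 + (V - 1*3))*1 = (-5 + (V - 3))*1 = (-5 + (-3 + V))*1 = (-8 + V)*1 = -8 + V)
p(O) = -1/57 (p(O) = -1*1/57 = -1/57)
(3339 + p(-48))*(a(15, 22) - (-4676)/(-4007)) = (3339 - 1/57)*((-8 + 22) - (-4676)/(-4007)) = 190322*(14 - (-4676)*(-1)/4007)/57 = 190322*(14 - 1*4676/4007)/57 = 190322*(14 - 4676/4007)/57 = (190322/57)*(51422/4007) = 9786737884/228399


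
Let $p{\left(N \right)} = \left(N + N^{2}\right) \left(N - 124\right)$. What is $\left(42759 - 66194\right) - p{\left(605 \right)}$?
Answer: $-176372465$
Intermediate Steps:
$p{\left(N \right)} = \left(-124 + N\right) \left(N + N^{2}\right)$ ($p{\left(N \right)} = \left(N + N^{2}\right) \left(-124 + N\right) = \left(-124 + N\right) \left(N + N^{2}\right)$)
$\left(42759 - 66194\right) - p{\left(605 \right)} = \left(42759 - 66194\right) - 605 \left(-124 + 605^{2} - 74415\right) = -23435 - 605 \left(-124 + 366025 - 74415\right) = -23435 - 605 \cdot 291486 = -23435 - 176349030 = -176372465$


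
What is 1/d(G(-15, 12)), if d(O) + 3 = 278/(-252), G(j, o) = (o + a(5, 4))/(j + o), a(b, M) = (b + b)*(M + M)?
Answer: -126/517 ≈ -0.24371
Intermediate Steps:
a(b, M) = 4*M*b (a(b, M) = (2*b)*(2*M) = 4*M*b)
G(j, o) = (80 + o)/(j + o) (G(j, o) = (o + 4*4*5)/(j + o) = (o + 80)/(j + o) = (80 + o)/(j + o))
d(O) = -517/126 (d(O) = -3 + 278/(-252) = -3 + 278*(-1/252) = -3 - 139/126 = -517/126)
1/d(G(-15, 12)) = 1/(-517/126) = -126/517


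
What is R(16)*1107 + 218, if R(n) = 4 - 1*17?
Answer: -14173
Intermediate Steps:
R(n) = -13 (R(n) = 4 - 17 = -13)
R(16)*1107 + 218 = -13*1107 + 218 = -14391 + 218 = -14173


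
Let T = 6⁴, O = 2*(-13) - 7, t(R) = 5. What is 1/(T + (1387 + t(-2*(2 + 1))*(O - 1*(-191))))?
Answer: 1/3473 ≈ 0.00028794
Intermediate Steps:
O = -33 (O = -26 - 7 = -33)
T = 1296
1/(T + (1387 + t(-2*(2 + 1))*(O - 1*(-191)))) = 1/(1296 + (1387 + 5*(-33 - 1*(-191)))) = 1/(1296 + (1387 + 5*(-33 + 191))) = 1/(1296 + (1387 + 5*158)) = 1/(1296 + (1387 + 790)) = 1/(1296 + 2177) = 1/3473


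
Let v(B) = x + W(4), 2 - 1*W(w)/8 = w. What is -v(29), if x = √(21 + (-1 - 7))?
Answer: 16 - √13 ≈ 12.394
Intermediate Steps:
W(w) = 16 - 8*w
x = √13 (x = √(21 - 8) = √13 ≈ 3.6056)
v(B) = -16 + √13 (v(B) = √13 + (16 - 8*4) = √13 + (16 - 32) = √13 - 16 = -16 + √13)
-v(29) = -(-16 + √13) = 16 - √13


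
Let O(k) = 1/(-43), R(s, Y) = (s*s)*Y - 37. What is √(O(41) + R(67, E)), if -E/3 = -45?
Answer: √1120453279/43 ≈ 778.45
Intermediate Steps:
E = 135 (E = -3*(-45) = 135)
R(s, Y) = -37 + Y*s² (R(s, Y) = s²*Y - 37 = Y*s² - 37 = -37 + Y*s²)
O(k) = -1/43
√(O(41) + R(67, E)) = √(-1/43 + (-37 + 135*67²)) = √(-1/43 + (-37 + 135*4489)) = √(-1/43 + (-37 + 606015)) = √(-1/43 + 605978) = √(26057053/43) = √1120453279/43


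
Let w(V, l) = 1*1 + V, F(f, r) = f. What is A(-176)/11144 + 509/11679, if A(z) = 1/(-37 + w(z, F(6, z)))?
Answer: 1202515073/27591964512 ≈ 0.043582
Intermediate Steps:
w(V, l) = 1 + V
A(z) = 1/(-36 + z) (A(z) = 1/(-37 + (1 + z)) = 1/(-36 + z))
A(-176)/11144 + 509/11679 = 1/(-36 - 176*11144) + 509/11679 = (1/11144)/(-212) + 509*(1/11679) = -1/212*1/11144 + 509/11679 = -1/2362528 + 509/11679 = 1202515073/27591964512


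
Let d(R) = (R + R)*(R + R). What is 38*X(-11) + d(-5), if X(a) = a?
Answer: -318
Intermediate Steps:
d(R) = 4*R² (d(R) = (2*R)*(2*R) = 4*R²)
38*X(-11) + d(-5) = 38*(-11) + 4*(-5)² = -418 + 4*25 = -418 + 100 = -318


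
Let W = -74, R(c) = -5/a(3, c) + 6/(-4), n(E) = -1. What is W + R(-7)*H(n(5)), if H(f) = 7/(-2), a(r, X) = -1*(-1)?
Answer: -205/4 ≈ -51.250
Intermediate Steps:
a(r, X) = 1
H(f) = -7/2 (H(f) = 7*(-½) = -7/2)
R(c) = -13/2 (R(c) = -5/1 + 6/(-4) = -5*1 + 6*(-¼) = -5 - 3/2 = -13/2)
W + R(-7)*H(n(5)) = -74 - 13/2*(-7/2) = -74 + 91/4 = -205/4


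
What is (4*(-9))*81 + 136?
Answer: -2780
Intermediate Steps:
(4*(-9))*81 + 136 = -36*81 + 136 = -2916 + 136 = -2780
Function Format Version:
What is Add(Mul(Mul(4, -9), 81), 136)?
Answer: -2780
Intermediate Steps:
Add(Mul(Mul(4, -9), 81), 136) = Add(Mul(-36, 81), 136) = Add(-2916, 136) = -2780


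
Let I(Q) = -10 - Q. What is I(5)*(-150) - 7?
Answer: 2243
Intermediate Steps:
I(5)*(-150) - 7 = (-10 - 1*5)*(-150) - 7 = (-10 - 5)*(-150) - 7 = -15*(-150) - 7 = 2250 - 7 = 2243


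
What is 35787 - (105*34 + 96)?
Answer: 32121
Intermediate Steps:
35787 - (105*34 + 96) = 35787 - (3570 + 96) = 35787 - 1*3666 = 35787 - 3666 = 32121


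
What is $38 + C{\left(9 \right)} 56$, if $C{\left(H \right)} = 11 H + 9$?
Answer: $6086$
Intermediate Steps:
$C{\left(H \right)} = 9 + 11 H$
$38 + C{\left(9 \right)} 56 = 38 + \left(9 + 11 \cdot 9\right) 56 = 38 + \left(9 + 99\right) 56 = 38 + 108 \cdot 56 = 38 + 6048 = 6086$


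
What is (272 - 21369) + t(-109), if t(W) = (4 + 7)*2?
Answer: -21075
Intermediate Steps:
t(W) = 22 (t(W) = 11*2 = 22)
(272 - 21369) + t(-109) = (272 - 21369) + 22 = -21097 + 22 = -21075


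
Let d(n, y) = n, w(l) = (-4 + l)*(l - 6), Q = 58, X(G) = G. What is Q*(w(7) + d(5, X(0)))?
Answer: 464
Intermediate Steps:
w(l) = (-6 + l)*(-4 + l) (w(l) = (-4 + l)*(-6 + l) = (-6 + l)*(-4 + l))
Q*(w(7) + d(5, X(0))) = 58*((24 + 7**2 - 10*7) + 5) = 58*((24 + 49 - 70) + 5) = 58*(3 + 5) = 58*8 = 464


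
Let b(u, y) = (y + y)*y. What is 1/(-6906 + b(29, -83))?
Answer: 1/6872 ≈ 0.00014552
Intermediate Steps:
b(u, y) = 2*y**2 (b(u, y) = (2*y)*y = 2*y**2)
1/(-6906 + b(29, -83)) = 1/(-6906 + 2*(-83)**2) = 1/(-6906 + 2*6889) = 1/(-6906 + 13778) = 1/6872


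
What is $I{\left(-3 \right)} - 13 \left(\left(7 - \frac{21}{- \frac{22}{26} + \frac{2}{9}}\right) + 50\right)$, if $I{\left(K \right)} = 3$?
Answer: $- \frac{85815}{73} \approx -1175.5$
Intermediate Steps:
$I{\left(-3 \right)} - 13 \left(\left(7 - \frac{21}{- \frac{22}{26} + \frac{2}{9}}\right) + 50\right) = 3 - 13 \left(\left(7 - \frac{21}{- \frac{22}{26} + \frac{2}{9}}\right) + 50\right) = 3 - 13 \left(\left(7 - \frac{21}{\left(-22\right) \frac{1}{26} + 2 \cdot \frac{1}{9}}\right) + 50\right) = 3 - 13 \left(\left(7 - \frac{21}{- \frac{11}{13} + \frac{2}{9}}\right) + 50\right) = 3 - 13 \left(\left(7 - \frac{21}{- \frac{73}{117}}\right) + 50\right) = 3 - 13 \left(\left(7 - - \frac{2457}{73}\right) + 50\right) = 3 - 13 \left(\left(7 + \frac{2457}{73}\right) + 50\right) = 3 - 13 \left(\frac{2968}{73} + 50\right) = 3 - \frac{86034}{73} = - \frac{85815}{73}$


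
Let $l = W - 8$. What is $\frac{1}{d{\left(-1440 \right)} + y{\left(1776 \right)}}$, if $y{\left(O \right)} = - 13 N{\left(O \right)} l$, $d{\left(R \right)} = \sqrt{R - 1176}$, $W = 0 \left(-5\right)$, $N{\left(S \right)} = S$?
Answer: $- \frac{i}{- 184704 i + 2 \sqrt{654}} \approx 5.4141 \cdot 10^{-6} - 1.4992 \cdot 10^{-9} i$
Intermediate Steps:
$W = 0$
$d{\left(R \right)} = \sqrt{-1176 + R}$
$l = -8$ ($l = 0 - 8 = -8$)
$y{\left(O \right)} = 104 O$ ($y{\left(O \right)} = - 13 O \left(-8\right) = 104 O$)
$\frac{1}{d{\left(-1440 \right)} + y{\left(1776 \right)}} = \frac{1}{\sqrt{-1176 - 1440} + 104 \cdot 1776} = \frac{1}{\sqrt{-2616} + 184704} = \frac{1}{2 i \sqrt{654} + 184704} = \frac{1}{184704 + 2 i \sqrt{654}}$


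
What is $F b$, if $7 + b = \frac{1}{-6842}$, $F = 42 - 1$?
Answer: $- \frac{1963695}{6842} \approx -287.01$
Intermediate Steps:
$F = 41$ ($F = 42 - 1 = 41$)
$b = - \frac{47895}{6842}$ ($b = -7 + \frac{1}{-6842} = -7 - \frac{1}{6842} = - \frac{47895}{6842} \approx -7.0001$)
$F b = 41 \left(- \frac{47895}{6842}\right) = - \frac{1963695}{6842}$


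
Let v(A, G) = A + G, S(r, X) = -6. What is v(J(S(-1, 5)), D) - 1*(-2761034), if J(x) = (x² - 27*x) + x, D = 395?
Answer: 2761621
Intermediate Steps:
J(x) = x² - 26*x
v(J(S(-1, 5)), D) - 1*(-2761034) = (-6*(-26 - 6) + 395) - 1*(-2761034) = (-6*(-32) + 395) + 2761034 = (192 + 395) + 2761034 = 587 + 2761034 = 2761621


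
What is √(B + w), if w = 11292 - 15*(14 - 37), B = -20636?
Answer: I*√8999 ≈ 94.863*I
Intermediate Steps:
w = 11637 (w = 11292 - 15*(-23) = 11292 - 1*(-345) = 11292 + 345 = 11637)
√(B + w) = √(-20636 + 11637) = √(-8999) = I*√8999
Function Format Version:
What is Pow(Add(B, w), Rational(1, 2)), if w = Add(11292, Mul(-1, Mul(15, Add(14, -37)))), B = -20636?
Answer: Mul(I, Pow(8999, Rational(1, 2))) ≈ Mul(94.863, I)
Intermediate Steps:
w = 11637 (w = Add(11292, Mul(-1, Mul(15, -23))) = Add(11292, Mul(-1, -345)) = Add(11292, 345) = 11637)
Pow(Add(B, w), Rational(1, 2)) = Pow(Add(-20636, 11637), Rational(1, 2)) = Pow(-8999, Rational(1, 2)) = Mul(I, Pow(8999, Rational(1, 2)))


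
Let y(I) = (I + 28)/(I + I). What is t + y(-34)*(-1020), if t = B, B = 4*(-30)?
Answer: -210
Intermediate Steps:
y(I) = (28 + I)/(2*I) (y(I) = (28 + I)/((2*I)) = (28 + I)*(1/(2*I)) = (28 + I)/(2*I))
B = -120
t = -120
t + y(-34)*(-1020) = -120 + ((½)*(28 - 34)/(-34))*(-1020) = -120 + ((½)*(-1/34)*(-6))*(-1020) = -120 + (3/34)*(-1020) = -120 - 90 = -210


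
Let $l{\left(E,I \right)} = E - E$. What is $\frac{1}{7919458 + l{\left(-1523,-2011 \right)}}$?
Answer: $\frac{1}{7919458} \approx 1.2627 \cdot 10^{-7}$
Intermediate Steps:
$l{\left(E,I \right)} = 0$
$\frac{1}{7919458 + l{\left(-1523,-2011 \right)}} = \frac{1}{7919458 + 0} = \frac{1}{7919458}$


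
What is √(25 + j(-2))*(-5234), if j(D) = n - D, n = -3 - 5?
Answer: -5234*√19 ≈ -22814.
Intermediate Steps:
n = -8
j(D) = -8 - D
√(25 + j(-2))*(-5234) = √(25 + (-8 - 1*(-2)))*(-5234) = √(25 + (-8 + 2))*(-5234) = √(25 - 6)*(-5234) = √19*(-5234) = -5234*√19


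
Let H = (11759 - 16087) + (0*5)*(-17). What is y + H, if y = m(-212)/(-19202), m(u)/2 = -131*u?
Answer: -41580900/9601 ≈ -4330.9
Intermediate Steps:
m(u) = -262*u (m(u) = 2*(-131*u) = -262*u)
y = -27772/9601 (y = -262*(-212)/(-19202) = 55544*(-1/19202) = -27772/9601 ≈ -2.8926)
H = -4328 (H = -4328 + 0*(-17) = -4328 + 0 = -4328)
y + H = -27772/9601 - 4328 = -41580900/9601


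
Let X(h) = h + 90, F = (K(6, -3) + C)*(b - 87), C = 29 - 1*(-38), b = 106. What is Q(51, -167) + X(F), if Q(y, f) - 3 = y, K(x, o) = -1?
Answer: 1398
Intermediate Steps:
C = 67 (C = 29 + 38 = 67)
Q(y, f) = 3 + y
F = 1254 (F = (-1 + 67)*(106 - 87) = 66*19 = 1254)
X(h) = 90 + h
Q(51, -167) + X(F) = (3 + 51) + (90 + 1254) = 54 + 1344 = 1398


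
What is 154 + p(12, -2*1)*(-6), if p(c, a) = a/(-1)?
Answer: 142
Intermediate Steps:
p(c, a) = -a (p(c, a) = a*(-1) = -a)
154 + p(12, -2*1)*(-6) = 154 - (-2)*(-6) = 154 - 1*(-2)*(-6) = 154 + 2*(-6) = 154 - 12 = 142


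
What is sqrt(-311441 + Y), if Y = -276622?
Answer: I*sqrt(588063) ≈ 766.85*I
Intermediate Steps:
sqrt(-311441 + Y) = sqrt(-311441 - 276622) = sqrt(-588063) = I*sqrt(588063)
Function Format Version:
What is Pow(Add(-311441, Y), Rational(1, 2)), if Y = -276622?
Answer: Mul(I, Pow(588063, Rational(1, 2))) ≈ Mul(766.85, I)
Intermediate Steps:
Pow(Add(-311441, Y), Rational(1, 2)) = Pow(Add(-311441, -276622), Rational(1, 2)) = Pow(-588063, Rational(1, 2)) = Mul(I, Pow(588063, Rational(1, 2)))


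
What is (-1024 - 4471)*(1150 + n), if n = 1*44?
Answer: -6561030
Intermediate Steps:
n = 44
(-1024 - 4471)*(1150 + n) = (-1024 - 4471)*(1150 + 44) = -5495*1194 = -6561030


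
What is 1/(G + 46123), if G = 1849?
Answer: 1/47972 ≈ 2.0846e-5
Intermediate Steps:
1/(G + 46123) = 1/(1849 + 46123) = 1/47972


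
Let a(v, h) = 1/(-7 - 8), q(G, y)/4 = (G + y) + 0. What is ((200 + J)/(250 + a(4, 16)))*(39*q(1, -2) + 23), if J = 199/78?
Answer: -10506335/97474 ≈ -107.79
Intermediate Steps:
q(G, y) = 4*G + 4*y (q(G, y) = 4*((G + y) + 0) = 4*(G + y) = 4*G + 4*y)
a(v, h) = -1/15 (a(v, h) = 1/(-15) = -1/15)
J = 199/78 (J = 199*(1/78) = 199/78 ≈ 2.5513)
((200 + J)/(250 + a(4, 16)))*(39*q(1, -2) + 23) = ((200 + 199/78)/(250 - 1/15))*(39*(4*1 + 4*(-2)) + 23) = (15799/(78*(3749/15)))*(39*(4 - 8) + 23) = ((15799/78)*(15/3749))*(39*(-4) + 23) = 78995*(-156 + 23)/97474 = (78995/97474)*(-133) = -10506335/97474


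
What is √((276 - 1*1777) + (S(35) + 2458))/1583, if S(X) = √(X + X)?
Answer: √(957 + √70)/1583 ≈ 0.019628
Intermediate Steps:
S(X) = √2*√X (S(X) = √(2*X) = √2*√X)
√((276 - 1*1777) + (S(35) + 2458))/1583 = √((276 - 1*1777) + (√2*√35 + 2458))/1583 = √((276 - 1777) + (√70 + 2458))*(1/1583) = √(-1501 + (2458 + √70))*(1/1583) = √(957 + √70)*(1/1583) = √(957 + √70)/1583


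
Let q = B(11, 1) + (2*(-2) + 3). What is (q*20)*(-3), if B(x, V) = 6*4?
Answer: -1380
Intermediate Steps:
B(x, V) = 24
q = 23 (q = 24 + (2*(-2) + 3) = 24 + (-4 + 3) = 24 - 1 = 23)
(q*20)*(-3) = (23*20)*(-3) = 460*(-3) = -1380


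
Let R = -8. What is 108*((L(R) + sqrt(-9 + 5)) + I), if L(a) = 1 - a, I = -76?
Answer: -7236 + 216*I ≈ -7236.0 + 216.0*I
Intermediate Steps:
108*((L(R) + sqrt(-9 + 5)) + I) = 108*(((1 - 1*(-8)) + sqrt(-9 + 5)) - 76) = 108*(((1 + 8) + sqrt(-4)) - 76) = 108*((9 + 2*I) - 76) = 108*(-67 + 2*I) = -7236 + 216*I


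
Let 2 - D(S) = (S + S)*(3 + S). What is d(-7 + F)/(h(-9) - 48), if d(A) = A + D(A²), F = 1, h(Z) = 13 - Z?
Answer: 1406/13 ≈ 108.15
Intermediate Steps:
D(S) = 2 - 2*S*(3 + S) (D(S) = 2 - (S + S)*(3 + S) = 2 - 2*S*(3 + S))
d(A) = 2 + A - 6*A² - 2*A⁴ (d(A) = A + (2 - 6*A² - 2*A⁴) = 2 + A - 6*A² - 2*A⁴)
d(-7 + F)/(h(-9) - 48) = (2 + (-7 + 1) - 6*(-7 + 1)² - 2*(-7 + 1)⁴)/((13 - 1*(-9)) - 48) = (2 - 6 - 6*(-6)² - 2*(-6)⁴)/((13 + 9) - 48) = (2 - 6 - 6*36 - 2*1296)/(22 - 48) = (2 - 6 - 216 - 2592)/(-26) = -1/26*(-2812) = 1406/13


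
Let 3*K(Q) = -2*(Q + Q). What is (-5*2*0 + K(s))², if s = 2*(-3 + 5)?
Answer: 256/9 ≈ 28.444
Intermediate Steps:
s = 4 (s = 2*2 = 4)
K(Q) = -4*Q/3 (K(Q) = (-2*(Q + Q))/3 = (-4*Q)/3 = -4*Q/3)
(-5*2*0 + K(s))² = (-5*2*0 - 4/3*4)² = (-10*0 - 16/3)² = (0 - 16/3)² = (-16/3)² = 256/9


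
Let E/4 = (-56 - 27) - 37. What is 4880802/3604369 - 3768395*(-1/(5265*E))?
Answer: -249584660671/1821792267360 ≈ -0.13700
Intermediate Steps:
E = -480 (E = 4*((-56 - 27) - 37) = 4*(-83 - 37) = 4*(-120) = -480)
4880802/3604369 - 3768395*(-1/(5265*E)) = 4880802/3604369 - 3768395/(-480*(-45)*117) = 4880802*(1/3604369) - 3768395/(21600*117) = 4880802/3604369 - 3768395/2527200 = 4880802/3604369 - 3768395*1/2527200 = 4880802/3604369 - 753679/505440 = -249584660671/1821792267360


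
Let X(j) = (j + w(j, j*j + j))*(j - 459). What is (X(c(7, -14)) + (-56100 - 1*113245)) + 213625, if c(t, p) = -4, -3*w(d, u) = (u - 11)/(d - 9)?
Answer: 1798685/39 ≈ 46120.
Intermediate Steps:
w(d, u) = -(-11 + u)/(3*(-9 + d)) (w(d, u) = -(u - 11)/(3*(d - 9)) = -(-11 + u)/(3*(-9 + d)))
X(j) = (-459 + j)*(j + (11 - j - j**2)/(3*(-9 + j))) (X(j) = (j + (11 - (j*j + j))/(3*(-9 + j)))*(j - 459) = (j + (11 - (j**2 + j))/(3*(-9 + j)))*(-459 + j) = (j + (11 - (j + j**2))/(3*(-9 + j)))*(-459 + j) = (j + (11 + (-j - j**2))/(3*(-9 + j)))*(-459 + j) = (j + (11 - j - j**2)/(3*(-9 + j)))*(-459 + j) = (-459 + j)*(j + (11 - j - j**2)/(3*(-9 + j))))
(X(c(7, -14)) + (-56100 - 1*113245)) + 213625 = ((-5049 - 946*(-4)**2 + 2*(-4)**3 + 12863*(-4))/(3*(-9 - 4)) + (-56100 - 1*113245)) + 213625 = ((1/3)*(-5049 - 946*16 + 2*(-64) - 51452)/(-13) + (-56100 - 113245)) + 213625 = ((1/3)*(-1/13)*(-5049 - 15136 - 128 - 51452) - 169345) + 213625 = ((1/3)*(-1/13)*(-71765) - 169345) + 213625 = (71765/39 - 169345) + 213625 = -6532690/39 + 213625 = 1798685/39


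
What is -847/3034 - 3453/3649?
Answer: -330905/270026 ≈ -1.2255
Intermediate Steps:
-847/3034 - 3453/3649 = -330905/270026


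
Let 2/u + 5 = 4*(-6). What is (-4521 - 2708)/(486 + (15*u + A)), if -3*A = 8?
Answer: -628923/41960 ≈ -14.989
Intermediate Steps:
A = -8/3 (A = -1/3*8 = -8/3 ≈ -2.6667)
u = -2/29 (u = 2/(-5 + 4*(-6)) = 2/(-5 - 24) = 2/(-29) = 2*(-1/29) = -2/29 ≈ -0.068966)
(-4521 - 2708)/(486 + (15*u + A)) = (-4521 - 2708)/(486 + (15*(-2/29) - 8/3)) = -7229/(486 + (-30/29 - 8/3)) = -7229/(486 - 322/87) = -7229/41960/87 = -7229*87/41960 = -628923/41960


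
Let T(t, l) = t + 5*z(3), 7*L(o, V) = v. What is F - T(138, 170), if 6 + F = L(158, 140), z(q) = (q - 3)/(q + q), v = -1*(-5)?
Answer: -1003/7 ≈ -143.29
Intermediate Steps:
v = 5
z(q) = (-3 + q)/(2*q) (z(q) = (-3 + q)/((2*q)) = (-3 + q)*(1/(2*q)) = (-3 + q)/(2*q))
L(o, V) = 5/7 (L(o, V) = (⅐)*5 = 5/7)
F = -37/7 (F = -6 + 5/7 = -37/7 ≈ -5.2857)
T(t, l) = t (T(t, l) = t + 5*((½)*(-3 + 3)/3) = t + 5*((½)*(⅓)*0) = t + 5*0 = t + 0 = t)
F - T(138, 170) = -37/7 - 1*138 = -37/7 - 138 = -1003/7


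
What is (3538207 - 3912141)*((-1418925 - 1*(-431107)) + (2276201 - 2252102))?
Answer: 360367300546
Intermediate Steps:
(3538207 - 3912141)*((-1418925 - 1*(-431107)) + (2276201 - 2252102)) = -373934*((-1418925 + 431107) + 24099) = -373934*(-987818 + 24099) = -373934*(-963719) = 360367300546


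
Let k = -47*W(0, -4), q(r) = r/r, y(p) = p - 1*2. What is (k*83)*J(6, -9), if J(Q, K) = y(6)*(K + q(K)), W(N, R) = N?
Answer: 0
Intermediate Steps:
y(p) = -2 + p (y(p) = p - 2 = -2 + p)
q(r) = 1
J(Q, K) = 4 + 4*K (J(Q, K) = (-2 + 6)*(K + 1) = 4*(1 + K) = 4 + 4*K)
k = 0 (k = -47*0 = 0)
(k*83)*J(6, -9) = (0*83)*(4 + 4*(-9)) = 0*(4 - 36) = 0*(-32) = 0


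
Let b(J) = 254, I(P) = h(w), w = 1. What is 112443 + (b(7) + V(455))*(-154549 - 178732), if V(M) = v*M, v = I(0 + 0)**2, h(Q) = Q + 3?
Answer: -2510826611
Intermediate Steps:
h(Q) = 3 + Q
I(P) = 4 (I(P) = 3 + 1 = 4)
v = 16 (v = 4**2 = 16)
V(M) = 16*M
112443 + (b(7) + V(455))*(-154549 - 178732) = 112443 + (254 + 16*455)*(-154549 - 178732) = 112443 + (254 + 7280)*(-333281) = 112443 + 7534*(-333281) = 112443 - 2510939054 = -2510826611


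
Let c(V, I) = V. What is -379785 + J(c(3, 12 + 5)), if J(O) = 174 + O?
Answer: -379608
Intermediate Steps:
-379785 + J(c(3, 12 + 5)) = -379785 + (174 + 3) = -379785 + 177 = -379608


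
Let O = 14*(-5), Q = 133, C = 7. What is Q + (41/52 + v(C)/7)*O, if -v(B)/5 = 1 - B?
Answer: -5777/26 ≈ -222.19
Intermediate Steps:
v(B) = -5 + 5*B (v(B) = -5*(1 - B) = -5 + 5*B)
O = -70
Q + (41/52 + v(C)/7)*O = 133 + (41/52 + (-5 + 5*7)/7)*(-70) = 133 + (41*(1/52) + (-5 + 35)*(1/7))*(-70) = 133 + (41/52 + 30*(1/7))*(-70) = 133 + (41/52 + 30/7)*(-70) = 133 + (1847/364)*(-70) = 133 - 9235/26 = -5777/26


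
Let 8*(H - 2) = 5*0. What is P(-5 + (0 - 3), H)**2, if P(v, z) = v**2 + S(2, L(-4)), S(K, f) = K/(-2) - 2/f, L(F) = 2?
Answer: 3844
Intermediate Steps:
S(K, f) = -2/f - K/2 (S(K, f) = K*(-1/2) - 2/f = -K/2 - 2/f = -2/f - K/2)
H = 2 (H = 2 + (5*0)/8 = 2 + (1/8)*0 = 2 + 0 = 2)
P(v, z) = -2 + v**2 (P(v, z) = v**2 + (-2/2 - 1/2*2) = v**2 + (-2*1/2 - 1) = v**2 + (-1 - 1) = v**2 - 2 = -2 + v**2)
P(-5 + (0 - 3), H)**2 = (-2 + (-5 + (0 - 3))**2)**2 = (-2 + (-5 - 3)**2)**2 = (-2 + (-8)**2)**2 = (-2 + 64)**2 = 62**2 = 3844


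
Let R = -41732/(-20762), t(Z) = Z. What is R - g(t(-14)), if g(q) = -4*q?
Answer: -560470/10381 ≈ -53.990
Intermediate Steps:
R = 20866/10381 (R = -41732*(-1/20762) = 20866/10381 ≈ 2.0100)
R - g(t(-14)) = 20866/10381 - (-4)*(-14) = 20866/10381 - 1*56 = 20866/10381 - 56 = -560470/10381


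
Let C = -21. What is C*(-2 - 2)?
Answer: 84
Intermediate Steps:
C*(-2 - 2) = -21*(-2 - 2) = -21*(-4) = 84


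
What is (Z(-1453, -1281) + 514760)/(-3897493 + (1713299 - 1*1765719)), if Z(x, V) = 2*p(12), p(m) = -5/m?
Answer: -3088555/23699478 ≈ -0.13032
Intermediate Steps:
Z(x, V) = -⅚ (Z(x, V) = 2*(-5/12) = -⅚)
(Z(-1453, -1281) + 514760)/(-3897493 + (1713299 - 1*1765719)) = (-⅚ + 514760)/(-3897493 + (1713299 - 1*1765719)) = 3088555/(6*(-3897493 + (1713299 - 1765719))) = 3088555/(6*(-3897493 - 52420)) = (3088555/6)/(-3949913) = (3088555/6)*(-1/3949913) = -3088555/23699478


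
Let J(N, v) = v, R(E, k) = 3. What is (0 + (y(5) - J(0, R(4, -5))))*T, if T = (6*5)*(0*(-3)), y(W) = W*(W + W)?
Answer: 0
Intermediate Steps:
y(W) = 2*W² (y(W) = W*(2*W) = 2*W²)
T = 0 (T = 30*0 = 0)
(0 + (y(5) - J(0, R(4, -5))))*T = (0 + (2*5² - 1*3))*0 = (0 + (2*25 - 3))*0 = (0 + (50 - 3))*0 = (0 + 47)*0 = 47*0 = 0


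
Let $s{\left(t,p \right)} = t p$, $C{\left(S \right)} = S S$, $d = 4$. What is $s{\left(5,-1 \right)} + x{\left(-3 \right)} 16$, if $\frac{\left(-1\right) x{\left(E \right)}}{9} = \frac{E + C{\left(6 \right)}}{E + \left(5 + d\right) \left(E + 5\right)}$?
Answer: $- \frac{1609}{5} \approx -321.8$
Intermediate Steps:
$C{\left(S \right)} = S^{2}$
$s{\left(t,p \right)} = p t$
$x{\left(E \right)} = - \frac{9 \left(36 + E\right)}{45 + 10 E}$ ($x{\left(E \right)} = - 9 \frac{E + 6^{2}}{E + \left(5 + 4\right) \left(E + 5\right)} = - 9 \frac{E + 36}{E + 9 \left(5 + E\right)} = - 9 \frac{36 + E}{E + \left(45 + 9 E\right)} = - 9 \frac{36 + E}{45 + 10 E} = - \frac{9 \left(36 + E\right)}{45 + 10 E}$)
$s{\left(5,-1 \right)} + x{\left(-3 \right)} 16 = \left(-1\right) 5 + \frac{9 \left(-36 - -3\right)}{5 \left(9 + 2 \left(-3\right)\right)} 16 = -5 + \frac{9 \left(-36 + 3\right)}{5 \left(9 - 6\right)} 16 = -5 + \frac{9}{5} \cdot \frac{1}{3} \left(-33\right) 16 = -5 - \frac{1584}{5} = - \frac{1609}{5}$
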